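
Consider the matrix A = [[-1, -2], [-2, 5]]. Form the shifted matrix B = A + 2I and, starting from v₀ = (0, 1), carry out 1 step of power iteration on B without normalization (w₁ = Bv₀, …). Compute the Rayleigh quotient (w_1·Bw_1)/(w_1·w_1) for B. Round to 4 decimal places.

μ ≈ 7.6038

B = A + 2I has rows (1, -2); (-2, 7)
w1 = Bv₀ = (-2, 7)
Bw1 = (-16, 53)
w1·Bw1 = 403; w1·w1 = 53; μ ≈ 403/53 = 7.6038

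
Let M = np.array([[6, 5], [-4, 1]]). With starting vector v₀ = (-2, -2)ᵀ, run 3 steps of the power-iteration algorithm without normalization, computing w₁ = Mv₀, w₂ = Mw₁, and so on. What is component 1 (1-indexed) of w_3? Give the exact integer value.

w1 = Mv₀ = (6·(-2) + 5·(-2); (-4)·(-2) + 1·(-2)) = (-22, 6)
w2 = Mw1 = (6·(-22) + 5·6; (-4)·(-22) + 1·6) = (-102, 94)
w3 = Mw2 = (-142, 502)
The requested component of w3 is -142.

-142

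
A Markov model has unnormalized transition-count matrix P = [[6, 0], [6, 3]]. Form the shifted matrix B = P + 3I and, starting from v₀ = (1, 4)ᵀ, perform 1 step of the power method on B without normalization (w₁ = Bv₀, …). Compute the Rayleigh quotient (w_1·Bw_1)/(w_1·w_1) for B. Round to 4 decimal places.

B = P + 3I has rows (9, 0); (6, 6)
w1 = Bv₀ = (9·1 + 0·4; 6·1 + 6·4) = (9, 30)
Bw1 = (81, 234)
w1·Bw1 = 7749; w1·w1 = 981; μ ≈ 7749/981 = 7.8991

μ ≈ 7.8991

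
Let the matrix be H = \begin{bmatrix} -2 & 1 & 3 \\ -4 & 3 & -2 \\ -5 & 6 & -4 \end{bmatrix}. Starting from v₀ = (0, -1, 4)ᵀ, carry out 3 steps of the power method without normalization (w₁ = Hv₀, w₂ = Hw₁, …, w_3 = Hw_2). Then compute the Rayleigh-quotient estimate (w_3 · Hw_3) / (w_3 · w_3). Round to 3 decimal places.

λ ≈ 0.452

w1 = Hv₀ = (11, -11, -22)
w2 = Hw1 = (-99, -33, -33)
w3 = Hw2 = (66, 363, 429)
Hw3 = (1518, -33, 132)
w3·Hw3 = 66·1518 + 363·(-33) + 429·132 = 144837; w3·w3 = 66·66 + 363·363 + 429·429 = 320166
λ ≈ 144837/320166 = 0.452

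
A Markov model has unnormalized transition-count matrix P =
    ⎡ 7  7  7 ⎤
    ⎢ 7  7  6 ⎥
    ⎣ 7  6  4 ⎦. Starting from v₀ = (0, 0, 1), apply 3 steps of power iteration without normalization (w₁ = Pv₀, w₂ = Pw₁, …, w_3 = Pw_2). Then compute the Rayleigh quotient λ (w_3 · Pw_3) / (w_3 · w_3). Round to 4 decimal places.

w1 = Pv₀ = (7, 6, 4)
w2 = Pw1 = (119, 115, 101)
w3 = Pw2 = (2345, 2244, 1927)
Pw3 = (45612, 43685, 37587)
w3·Pw3 = 2345·45612 + 2244·43685 + 1927·37587 = 277419429; w3·w3 = 2345·2345 + 2244·2244 + 1927·1927 = 14247890
λ ≈ 277419429/14247890 = 19.4709

19.4709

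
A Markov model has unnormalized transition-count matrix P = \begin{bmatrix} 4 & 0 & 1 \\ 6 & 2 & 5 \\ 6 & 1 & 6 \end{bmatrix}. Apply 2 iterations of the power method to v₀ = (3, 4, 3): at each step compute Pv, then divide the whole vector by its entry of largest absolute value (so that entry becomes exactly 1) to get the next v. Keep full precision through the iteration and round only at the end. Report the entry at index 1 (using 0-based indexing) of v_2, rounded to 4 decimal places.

Pv0 = (15.00000, 41.00000, 40.00000); divide by 41.00000 → v1 = (0.36585, 1.00000, 0.97561)
Pv1 = (2.43902, 9.07317, 9.04878); divide by 9.07317 → v2 = (0.26882, 1.00000, 0.99731)
Requested entry of v2: 372/372 = 1.0000

1.0000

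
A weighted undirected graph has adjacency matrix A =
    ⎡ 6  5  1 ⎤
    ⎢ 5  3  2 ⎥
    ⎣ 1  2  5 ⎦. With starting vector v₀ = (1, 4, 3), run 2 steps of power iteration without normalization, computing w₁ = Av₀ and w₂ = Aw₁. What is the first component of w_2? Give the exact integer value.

w1 = Av₀ = (29, 23, 24)
w2 = Aw1 = (313, 262, 195)
The requested component of w2 is 313.

313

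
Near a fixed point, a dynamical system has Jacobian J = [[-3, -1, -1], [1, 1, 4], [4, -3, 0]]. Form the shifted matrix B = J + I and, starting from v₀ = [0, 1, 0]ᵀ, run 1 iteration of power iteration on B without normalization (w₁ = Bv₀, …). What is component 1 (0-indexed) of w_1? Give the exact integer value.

B = J + I has rows (-2, -1, -1); (1, 2, 4); (4, -3, 1)
w1 = Bv₀ = (-1, 2, -3)
Requested component of w1: 2

2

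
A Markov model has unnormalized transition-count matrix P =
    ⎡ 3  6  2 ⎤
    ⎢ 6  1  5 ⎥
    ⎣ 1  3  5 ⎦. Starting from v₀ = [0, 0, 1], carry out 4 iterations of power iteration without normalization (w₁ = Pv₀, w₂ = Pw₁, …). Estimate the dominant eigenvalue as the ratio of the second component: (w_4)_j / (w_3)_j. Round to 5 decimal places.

10.00379

w1 = Pv₀ = (3·0 + 6·0 + 2·1; 6·0 + 1·0 + 5·1; 1·0 + 3·0 + 5·1) = (2, 5, 5)
w2 = Pw1 = (3·2 + 6·5 + 2·5; 6·2 + 1·5 + 5·5; 1·2 + 3·5 + 5·5) = (46, 42, 42)
w3 = Pw2 = (474, 528, 382)
w4 = Pw3 = (5354, 5282, 3968)
Ratio at component: 5282 / 528 = 10.00379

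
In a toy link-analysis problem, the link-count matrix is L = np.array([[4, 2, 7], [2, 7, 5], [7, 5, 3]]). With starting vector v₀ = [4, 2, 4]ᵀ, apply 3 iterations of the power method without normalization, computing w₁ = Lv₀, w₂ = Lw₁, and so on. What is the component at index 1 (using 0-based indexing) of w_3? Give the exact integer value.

w1 = Lv₀ = (4·4 + 2·2 + 7·4; 2·4 + 7·2 + 5·4; 7·4 + 5·2 + 3·4) = (48, 42, 50)
w2 = Lw1 = (4·48 + 2·42 + 7·50; 2·48 + 7·42 + 5·50; 7·48 + 5·42 + 3·50) = (626, 640, 696)
w3 = Lw2 = (8656, 9212, 9670)
The requested component of w3 is 9212.

9212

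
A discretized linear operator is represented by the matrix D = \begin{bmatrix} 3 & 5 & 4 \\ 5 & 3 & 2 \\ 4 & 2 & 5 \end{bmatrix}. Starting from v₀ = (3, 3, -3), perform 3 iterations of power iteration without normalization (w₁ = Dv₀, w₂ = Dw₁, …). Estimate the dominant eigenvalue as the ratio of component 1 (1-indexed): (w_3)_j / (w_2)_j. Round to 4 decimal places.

w1 = Dv₀ = (3·3 + 5·3 + 4·(-3); 5·3 + 3·3 + 2·(-3); 4·3 + 2·3 + 5·(-3)) = (12, 18, 3)
w2 = Dw1 = (3·12 + 5·18 + 4·3; 5·12 + 3·18 + 2·3; 4·12 + 2·18 + 5·3) = (138, 120, 99)
w3 = Dw2 = (1410, 1248, 1287)
Ratio at component: 1410 / 138 = 10.2174

λ ≈ 10.2174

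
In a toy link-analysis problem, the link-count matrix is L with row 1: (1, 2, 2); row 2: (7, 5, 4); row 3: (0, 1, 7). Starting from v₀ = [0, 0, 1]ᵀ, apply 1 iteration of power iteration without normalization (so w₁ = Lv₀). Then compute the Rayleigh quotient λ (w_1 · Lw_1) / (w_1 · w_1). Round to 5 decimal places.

λ ≈ 9.66667

w1 = Lv₀ = (2, 4, 7)
Lw1 = (24, 62, 53)
w1·Lw1 = 2·24 + 4·62 + 7·53 = 667; w1·w1 = 2·2 + 4·4 + 7·7 = 69
λ ≈ 667/69 = 9.66667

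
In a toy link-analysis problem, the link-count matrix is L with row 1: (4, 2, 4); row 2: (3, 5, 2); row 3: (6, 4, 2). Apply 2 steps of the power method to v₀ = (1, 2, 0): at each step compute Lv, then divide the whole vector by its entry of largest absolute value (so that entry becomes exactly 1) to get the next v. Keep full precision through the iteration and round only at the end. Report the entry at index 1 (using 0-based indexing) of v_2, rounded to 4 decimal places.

Lv0 = (8.00000, 13.00000, 14.00000); divide by 14.00000 → v1 = (0.57143, 0.92857, 1.00000)
Lv1 = (8.14286, 8.35714, 9.14286); divide by 9.14286 → v2 = (0.89063, 0.91406, 1.00000)
Requested entry of v2: 117/128 = 0.9141

0.9141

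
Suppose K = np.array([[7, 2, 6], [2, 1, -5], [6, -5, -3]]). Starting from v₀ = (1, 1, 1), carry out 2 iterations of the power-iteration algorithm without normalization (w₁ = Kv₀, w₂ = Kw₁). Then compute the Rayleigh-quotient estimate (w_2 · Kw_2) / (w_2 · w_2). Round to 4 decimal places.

5.3220

w1 = Kv₀ = (7·1 + 2·1 + 6·1; 2·1 + 1·1 + (-5)·1; 6·1 + (-5)·1 + (-3)·1) = (15, -2, -2)
w2 = Kw1 = (7·15 + 2·(-2) + 6·(-2); 2·15 + 1·(-2) + (-5)·(-2); 6·15 + (-5)·(-2) + (-3)·(-2)) = (89, 38, 106)
Kw2 = (1335, -314, 26)
w2·Kw2 = 89·1335 + 38·(-314) + 106·26 = 109639; w2·w2 = 89·89 + 38·38 + 106·106 = 20601
λ ≈ 109639/20601 = 5.3220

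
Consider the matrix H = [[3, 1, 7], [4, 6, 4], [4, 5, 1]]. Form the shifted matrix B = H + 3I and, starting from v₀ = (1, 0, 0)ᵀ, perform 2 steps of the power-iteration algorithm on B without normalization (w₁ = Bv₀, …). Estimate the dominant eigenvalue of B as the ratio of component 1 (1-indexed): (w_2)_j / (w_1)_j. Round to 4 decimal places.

B = H + 3I has rows (6, 1, 7); (4, 9, 4); (4, 5, 4)
w1 = Bv₀ = (6, 4, 4)
w2 = Bw1 = (68, 76, 60)
Ratio: 68/6 = 11.3333

μ ≈ 11.3333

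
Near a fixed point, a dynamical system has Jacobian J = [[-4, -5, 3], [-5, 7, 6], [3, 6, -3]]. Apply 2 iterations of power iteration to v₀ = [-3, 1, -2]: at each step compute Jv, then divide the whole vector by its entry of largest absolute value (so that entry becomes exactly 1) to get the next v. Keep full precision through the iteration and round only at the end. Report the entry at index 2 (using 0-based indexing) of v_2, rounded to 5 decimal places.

0.65060

Jv0 = (1.000000, 10.000000, 3.000000); divide by 10.000000 → v1 = (0.100000, 1.000000, 0.300000)
Jv1 = (-4.500000, 8.300000, 5.400000); divide by 8.300000 → v2 = (-0.542169, 1.000000, 0.650602)
Requested entry of v2: 54/83 = 0.65060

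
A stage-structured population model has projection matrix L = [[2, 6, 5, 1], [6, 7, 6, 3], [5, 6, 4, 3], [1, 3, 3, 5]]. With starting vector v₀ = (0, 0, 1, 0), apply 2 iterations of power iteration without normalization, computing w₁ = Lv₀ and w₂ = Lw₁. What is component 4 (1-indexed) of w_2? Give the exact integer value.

50

w1 = Lv₀ = (5, 6, 4, 3)
w2 = Lw1 = (69, 105, 86, 50)
The requested component of w2 is 50.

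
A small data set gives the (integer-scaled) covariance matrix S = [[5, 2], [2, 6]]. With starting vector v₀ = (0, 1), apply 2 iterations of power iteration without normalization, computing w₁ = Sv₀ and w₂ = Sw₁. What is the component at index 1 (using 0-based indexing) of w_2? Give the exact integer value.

40

w1 = Sv₀ = (2, 6)
w2 = Sw1 = (22, 40)
The requested component of w2 is 40.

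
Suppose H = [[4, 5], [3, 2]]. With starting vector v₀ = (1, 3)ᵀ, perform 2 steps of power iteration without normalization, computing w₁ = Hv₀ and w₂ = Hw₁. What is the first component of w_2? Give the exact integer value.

w1 = Hv₀ = (19, 9)
w2 = Hw1 = (121, 75)
The requested component of w2 is 121.

121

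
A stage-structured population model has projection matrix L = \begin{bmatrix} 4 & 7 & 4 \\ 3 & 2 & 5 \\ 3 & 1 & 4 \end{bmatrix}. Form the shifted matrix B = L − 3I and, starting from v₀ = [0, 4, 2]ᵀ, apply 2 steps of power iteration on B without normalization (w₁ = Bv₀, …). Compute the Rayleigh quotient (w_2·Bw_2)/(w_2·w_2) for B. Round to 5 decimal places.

7.64280

B = L − 3I has rows (1, 7, 4); (3, -1, 5); (3, 1, 1)
w1 = Bv₀ = (36, 6, 6)
w2 = Bw1 = (102, 132, 120)
Bw2 = (1506, 774, 558)
w2·Bw2 = 322740; w2·w2 = 42228; μ ≈ 322740/42228 = 7.64280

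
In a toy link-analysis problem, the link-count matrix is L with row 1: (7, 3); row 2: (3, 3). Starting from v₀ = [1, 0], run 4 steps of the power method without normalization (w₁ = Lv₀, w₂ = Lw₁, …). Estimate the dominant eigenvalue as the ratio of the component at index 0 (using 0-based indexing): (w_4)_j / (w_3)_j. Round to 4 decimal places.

λ ≈ 8.5968

w1 = Lv₀ = (7, 3)
w2 = Lw1 = (58, 30)
w3 = Lw2 = (496, 264)
w4 = Lw3 = (4264, 2280)
Ratio at component: 4264 / 496 = 8.5968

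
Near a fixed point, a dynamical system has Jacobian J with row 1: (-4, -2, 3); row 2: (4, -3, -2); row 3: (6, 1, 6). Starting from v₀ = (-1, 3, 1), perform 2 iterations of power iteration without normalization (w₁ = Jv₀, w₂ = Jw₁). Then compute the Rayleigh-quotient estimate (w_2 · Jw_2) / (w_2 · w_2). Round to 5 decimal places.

λ ≈ -1.42726

w1 = Jv₀ = (1, -15, 3)
w2 = Jw1 = (35, 43, 9)
Jw2 = (-199, -7, 307)
w2·Jw2 = 35·(-199) + 43·(-7) + 9·307 = -4503; w2·w2 = 35·35 + 43·43 + 9·9 = 3155
λ ≈ -4503/3155 = -1.42726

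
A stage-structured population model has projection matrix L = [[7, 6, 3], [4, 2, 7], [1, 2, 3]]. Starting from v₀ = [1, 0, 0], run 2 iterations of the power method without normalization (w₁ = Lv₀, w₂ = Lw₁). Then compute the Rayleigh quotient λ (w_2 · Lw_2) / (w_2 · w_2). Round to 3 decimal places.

11.350

w1 = Lv₀ = (7, 4, 1)
w2 = Lw1 = (76, 43, 18)
Lw2 = (844, 516, 216)
w2·Lw2 = 76·844 + 43·516 + 18·216 = 90220; w2·w2 = 76·76 + 43·43 + 18·18 = 7949
λ ≈ 90220/7949 = 11.350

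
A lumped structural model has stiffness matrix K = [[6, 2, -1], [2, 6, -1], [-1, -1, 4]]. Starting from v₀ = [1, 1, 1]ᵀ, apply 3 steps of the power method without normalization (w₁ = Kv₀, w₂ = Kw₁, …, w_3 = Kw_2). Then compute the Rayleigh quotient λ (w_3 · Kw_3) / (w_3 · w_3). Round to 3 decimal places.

w1 = Kv₀ = (7, 7, 2)
w2 = Kw1 = (54, 54, -6)
w3 = Kw2 = (438, 438, -132)
Kw3 = (3636, 3636, -1404)
w3·Kw3 = 438·3636 + 438·3636 + (-132)·(-1404) = 3370464; w3·w3 = 438·438 + 438·438 + (-132)·(-132) = 401112
λ ≈ 3370464/401112 = 8.403

8.403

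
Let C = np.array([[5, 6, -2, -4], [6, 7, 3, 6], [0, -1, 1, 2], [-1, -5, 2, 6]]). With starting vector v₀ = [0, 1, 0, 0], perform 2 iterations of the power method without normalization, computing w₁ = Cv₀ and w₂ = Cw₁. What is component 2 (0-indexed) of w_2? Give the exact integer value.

w1 = Cv₀ = (6, 7, -1, -5)
w2 = Cw1 = (94, 52, -18, -73)
The requested component of w2 is -18.

-18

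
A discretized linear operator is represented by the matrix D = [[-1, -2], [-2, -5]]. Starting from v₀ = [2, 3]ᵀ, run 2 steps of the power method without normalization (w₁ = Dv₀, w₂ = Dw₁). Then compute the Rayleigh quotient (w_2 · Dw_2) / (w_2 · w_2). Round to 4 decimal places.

-5.8284

w1 = Dv₀ = ((-1)·2 + (-2)·3; (-2)·2 + (-5)·3) = (-8, -19)
w2 = Dw1 = ((-1)·(-8) + (-2)·(-19); (-2)·(-8) + (-5)·(-19)) = (46, 111)
Dw2 = (-268, -647)
w2·Dw2 = 46·(-268) + 111·(-647) = -84145; w2·w2 = 46·46 + 111·111 = 14437
λ ≈ -84145/14437 = -5.8284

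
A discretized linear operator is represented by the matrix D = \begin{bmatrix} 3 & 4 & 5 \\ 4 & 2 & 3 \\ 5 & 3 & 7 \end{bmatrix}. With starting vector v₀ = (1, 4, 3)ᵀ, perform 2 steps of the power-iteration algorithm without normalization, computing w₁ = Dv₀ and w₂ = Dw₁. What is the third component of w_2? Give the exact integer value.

499

w1 = Dv₀ = (3·1 + 4·4 + 5·3; 4·1 + 2·4 + 3·3; 5·1 + 3·4 + 7·3) = (34, 21, 38)
w2 = Dw1 = (3·34 + 4·21 + 5·38; 4·34 + 2·21 + 3·38; 5·34 + 3·21 + 7·38) = (376, 292, 499)
The requested component of w2 is 499.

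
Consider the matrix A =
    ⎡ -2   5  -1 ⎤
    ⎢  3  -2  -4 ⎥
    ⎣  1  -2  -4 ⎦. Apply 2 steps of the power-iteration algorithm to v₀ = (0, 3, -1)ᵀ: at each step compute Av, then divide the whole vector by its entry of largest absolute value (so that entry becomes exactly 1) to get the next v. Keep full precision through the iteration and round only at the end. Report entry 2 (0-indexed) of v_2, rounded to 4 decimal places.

Av0 = (16.00000, -2.00000, -2.00000); divide by 16.00000 → v1 = (1.00000, -0.12500, -0.12500)
Av1 = (-2.50000, 3.75000, 1.75000); divide by 3.75000 → v2 = (-0.66667, 1.00000, 0.46667)
Requested entry of v2: 28/60 = 0.4667

0.4667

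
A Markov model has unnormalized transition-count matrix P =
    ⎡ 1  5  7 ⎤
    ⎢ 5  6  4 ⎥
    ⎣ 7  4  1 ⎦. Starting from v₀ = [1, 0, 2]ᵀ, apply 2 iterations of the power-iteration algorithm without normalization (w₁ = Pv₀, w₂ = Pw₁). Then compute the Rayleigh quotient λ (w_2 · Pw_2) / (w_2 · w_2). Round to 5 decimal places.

w1 = Pv₀ = (1·1 + 5·0 + 7·2; 5·1 + 6·0 + 4·2; 7·1 + 4·0 + 1·2) = (15, 13, 9)
w2 = Pw1 = (1·15 + 5·13 + 7·9; 5·15 + 6·13 + 4·9; 7·15 + 4·13 + 1·9) = (143, 189, 166)
Pw2 = (2250, 2513, 1923)
w2·Pw2 = 143·2250 + 189·2513 + 166·1923 = 1115925; w2·w2 = 143·143 + 189·189 + 166·166 = 83726
λ ≈ 1115925/83726 = 13.32830

13.32830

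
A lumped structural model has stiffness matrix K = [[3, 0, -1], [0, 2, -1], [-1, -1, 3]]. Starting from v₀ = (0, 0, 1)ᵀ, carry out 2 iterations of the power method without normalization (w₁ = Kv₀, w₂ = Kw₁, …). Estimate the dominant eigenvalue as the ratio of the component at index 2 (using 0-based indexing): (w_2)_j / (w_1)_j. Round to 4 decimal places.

w1 = Kv₀ = (3·0 + 0·0 + (-1)·1; 0·0 + 2·0 + (-1)·1; (-1)·0 + (-1)·0 + 3·1) = (-1, -1, 3)
w2 = Kw1 = (3·(-1) + 0·(-1) + (-1)·3; 0·(-1) + 2·(-1) + (-1)·3; (-1)·(-1) + (-1)·(-1) + 3·3) = (-6, -5, 11)
Ratio at component: 11 / 3 = 3.6667

λ ≈ 3.6667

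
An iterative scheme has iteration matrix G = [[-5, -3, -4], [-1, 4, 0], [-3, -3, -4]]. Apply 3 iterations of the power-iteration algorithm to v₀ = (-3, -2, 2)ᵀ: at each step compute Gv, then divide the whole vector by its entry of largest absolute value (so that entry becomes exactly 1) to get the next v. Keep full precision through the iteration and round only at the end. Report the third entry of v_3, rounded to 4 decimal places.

0.7762

Gv0 = (13.00000, -5.00000, 7.00000); divide by 13.00000 → v1 = (1.00000, -0.38462, 0.53846)
Gv1 = (-6.00000, -2.53846, -4.00000); divide by -6.00000 → v2 = (1.00000, 0.42308, 0.66667)
Gv2 = (-8.93590, 0.69231, -6.93590); divide by -8.93590 → v3 = (1.00000, -0.07747, 0.77618)
Requested entry of v3: 541/697 = 0.7762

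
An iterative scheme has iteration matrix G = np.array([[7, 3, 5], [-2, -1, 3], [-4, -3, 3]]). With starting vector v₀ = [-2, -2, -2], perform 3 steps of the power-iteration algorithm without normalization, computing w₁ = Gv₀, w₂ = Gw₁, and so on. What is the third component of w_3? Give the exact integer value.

w1 = Gv₀ = (7·(-2) + 3·(-2) + 5·(-2); (-2)·(-2) + (-1)·(-2) + 3·(-2); (-4)·(-2) + (-3)·(-2) + 3·(-2)) = (-30, 0, 8)
w2 = Gw1 = (7·(-30) + 3·0 + 5·8; (-2)·(-30) + (-1)·0 + 3·8; (-4)·(-30) + (-3)·0 + 3·8) = (-170, 84, 144)
w3 = Gw2 = (-218, 688, 860)
The requested component of w3 is 860.

860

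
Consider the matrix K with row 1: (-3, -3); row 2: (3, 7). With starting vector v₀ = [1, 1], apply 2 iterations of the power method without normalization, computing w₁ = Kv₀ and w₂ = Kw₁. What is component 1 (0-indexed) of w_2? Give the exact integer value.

w1 = Kv₀ = (-6, 10)
w2 = Kw1 = (-12, 52)
The requested component of w2 is 52.

52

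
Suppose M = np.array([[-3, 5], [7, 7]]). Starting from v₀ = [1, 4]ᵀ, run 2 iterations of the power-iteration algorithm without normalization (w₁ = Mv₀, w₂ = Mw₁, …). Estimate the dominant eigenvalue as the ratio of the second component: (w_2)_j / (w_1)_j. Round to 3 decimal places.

10.400

w1 = Mv₀ = ((-3)·1 + 5·4; 7·1 + 7·4) = (17, 35)
w2 = Mw1 = ((-3)·17 + 5·35; 7·17 + 7·35) = (124, 364)
Ratio at component: 364 / 35 = 10.400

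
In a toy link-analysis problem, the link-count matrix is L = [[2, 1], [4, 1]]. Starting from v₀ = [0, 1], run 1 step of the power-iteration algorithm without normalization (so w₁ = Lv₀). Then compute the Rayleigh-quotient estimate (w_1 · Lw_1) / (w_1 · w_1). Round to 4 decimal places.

w1 = Lv₀ = (1, 1)
Lw1 = (3, 5)
w1·Lw1 = 1·3 + 1·5 = 8; w1·w1 = 1·1 + 1·1 = 2
λ ≈ 8/2 = 4.0000

λ ≈ 4.0000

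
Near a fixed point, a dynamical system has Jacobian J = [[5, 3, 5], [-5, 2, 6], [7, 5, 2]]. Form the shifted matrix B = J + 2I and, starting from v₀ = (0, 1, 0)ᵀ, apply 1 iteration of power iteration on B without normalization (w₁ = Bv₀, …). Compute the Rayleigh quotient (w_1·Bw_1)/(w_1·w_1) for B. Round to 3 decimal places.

B = J + 2I has rows (7, 3, 5); (-5, 4, 6); (7, 5, 4)
w1 = Bv₀ = (3, 4, 5)
Bw1 = (58, 31, 61)
w1·Bw1 = 603; w1·w1 = 50; μ ≈ 603/50 = 12.060

12.060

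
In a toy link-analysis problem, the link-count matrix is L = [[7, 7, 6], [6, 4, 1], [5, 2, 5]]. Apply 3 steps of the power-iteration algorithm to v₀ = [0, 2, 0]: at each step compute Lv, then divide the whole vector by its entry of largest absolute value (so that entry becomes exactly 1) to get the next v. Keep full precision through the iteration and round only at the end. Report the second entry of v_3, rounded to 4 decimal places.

Lv0 = (14.00000, 8.00000, 4.00000); divide by 14.00000 → v1 = (1.00000, 0.57143, 0.28571)
Lv1 = (12.71429, 8.57143, 7.57143); divide by 12.71429 → v2 = (1.00000, 0.67416, 0.59551)
Lv2 = (15.29213, 9.29213, 9.32584); divide by 15.29213 → v3 = (1.00000, 0.60764, 0.60985)
Requested entry of v3: 1654/2722 = 0.6076

0.6076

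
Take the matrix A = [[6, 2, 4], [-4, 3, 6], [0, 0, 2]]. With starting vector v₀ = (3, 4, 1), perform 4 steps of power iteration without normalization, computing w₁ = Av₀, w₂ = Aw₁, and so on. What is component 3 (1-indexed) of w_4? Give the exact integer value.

w1 = Av₀ = (6·3 + 2·4 + 4·1; (-4)·3 + 3·4 + 6·1; 0·3 + 0·4 + 2·1) = (30, 6, 2)
w2 = Aw1 = (6·30 + 2·6 + 4·2; (-4)·30 + 3·6 + 6·2; 0·30 + 0·6 + 2·2) = (200, -90, 4)
w3 = Aw2 = (1036, -1046, 8)
w4 = Aw3 = (4156, -7234, 16)
The requested component of w4 is 16.

16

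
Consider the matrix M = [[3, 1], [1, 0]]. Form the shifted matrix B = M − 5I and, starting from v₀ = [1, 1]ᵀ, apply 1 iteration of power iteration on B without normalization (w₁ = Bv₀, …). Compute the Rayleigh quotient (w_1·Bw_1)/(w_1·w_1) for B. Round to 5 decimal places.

B = M − 5I has rows (-2, 1); (1, -5)
w1 = Bv₀ = (-1, -4)
Bw1 = (-2, 19)
w1·Bw1 = -74; w1·w1 = 17; μ ≈ -74/17 = -4.35294

μ ≈ -4.35294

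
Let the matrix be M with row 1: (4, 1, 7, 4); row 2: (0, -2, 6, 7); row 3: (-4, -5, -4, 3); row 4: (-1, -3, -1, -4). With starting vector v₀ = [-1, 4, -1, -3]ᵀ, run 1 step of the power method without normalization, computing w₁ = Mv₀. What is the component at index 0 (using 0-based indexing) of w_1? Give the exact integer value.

-19

w1 = Mv₀ = (-19, -35, -21, 2)
The requested component of w1 is -19.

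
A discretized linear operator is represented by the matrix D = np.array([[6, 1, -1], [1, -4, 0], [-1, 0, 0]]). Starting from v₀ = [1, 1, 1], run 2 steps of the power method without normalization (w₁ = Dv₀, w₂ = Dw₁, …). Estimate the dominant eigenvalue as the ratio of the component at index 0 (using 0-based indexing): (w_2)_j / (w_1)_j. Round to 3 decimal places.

w1 = Dv₀ = (6, -3, -1)
w2 = Dw1 = (34, 18, -6)
Ratio at component: 34 / 6 = 5.667

λ ≈ 5.667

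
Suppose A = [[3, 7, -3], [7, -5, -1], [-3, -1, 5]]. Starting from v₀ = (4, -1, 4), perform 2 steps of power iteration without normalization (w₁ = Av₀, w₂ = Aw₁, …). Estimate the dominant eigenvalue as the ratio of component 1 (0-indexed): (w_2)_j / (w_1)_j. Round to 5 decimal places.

w1 = Av₀ = (3·4 + 7·(-1) + (-3)·4; 7·4 + (-5)·(-1) + (-1)·4; (-3)·4 + (-1)·(-1) + 5·4) = (-7, 29, 9)
w2 = Aw1 = (3·(-7) + 7·29 + (-3)·9; 7·(-7) + (-5)·29 + (-1)·9; (-3)·(-7) + (-1)·29 + 5·9) = (155, -203, 37)
Ratio at component: -203 / 29 = -7.00000

λ ≈ -7.00000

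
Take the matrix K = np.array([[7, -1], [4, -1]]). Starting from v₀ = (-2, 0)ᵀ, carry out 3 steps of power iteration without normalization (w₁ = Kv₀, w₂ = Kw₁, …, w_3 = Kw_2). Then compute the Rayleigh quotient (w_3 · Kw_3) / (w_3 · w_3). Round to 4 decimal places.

w1 = Kv₀ = (7·(-2) + (-1)·0; 4·(-2) + (-1)·0) = (-14, -8)
w2 = Kw1 = (7·(-14) + (-1)·(-8); 4·(-14) + (-1)·(-8)) = (-90, -48)
w3 = Kw2 = (-582, -312)
Kw3 = (-3762, -2016)
w3·Kw3 = (-582)·(-3762) + (-312)·(-2016) = 2818476; w3·w3 = (-582)·(-582) + (-312)·(-312) = 436068
λ ≈ 2818476/436068 = 6.4634

λ ≈ 6.4634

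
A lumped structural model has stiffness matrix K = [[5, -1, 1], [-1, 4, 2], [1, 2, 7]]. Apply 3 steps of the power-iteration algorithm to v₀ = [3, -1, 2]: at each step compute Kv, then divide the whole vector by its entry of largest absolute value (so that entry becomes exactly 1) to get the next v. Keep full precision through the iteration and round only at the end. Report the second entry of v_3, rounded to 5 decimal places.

0.13592

Kv0 = (18.000000, -3.000000, 15.000000); divide by 18.000000 → v1 = (1.000000, -0.166667, 0.833333)
Kv1 = (6.000000, 0.000000, 6.500000); divide by 6.500000 → v2 = (0.923077, 0.000000, 1.000000)
Kv2 = (5.615385, 1.076923, 7.923077); divide by 7.923077 → v3 = (0.708738, 0.135922, 1.000000)
Requested entry of v3: 126/927 = 0.13592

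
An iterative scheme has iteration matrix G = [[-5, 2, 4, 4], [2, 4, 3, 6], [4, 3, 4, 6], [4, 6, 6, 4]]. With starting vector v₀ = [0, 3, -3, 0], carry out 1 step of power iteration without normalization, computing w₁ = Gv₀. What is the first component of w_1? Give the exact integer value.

-6

w1 = Gv₀ = (-6, 3, -3, 0)
The requested component of w1 is -6.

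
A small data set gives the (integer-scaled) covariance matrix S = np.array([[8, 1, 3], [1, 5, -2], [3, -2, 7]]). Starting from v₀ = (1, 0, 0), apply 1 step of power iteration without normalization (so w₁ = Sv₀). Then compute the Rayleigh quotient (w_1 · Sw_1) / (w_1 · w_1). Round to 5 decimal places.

9.83784

w1 = Sv₀ = (8·1 + 1·0 + 3·0; 1·1 + 5·0 + (-2)·0; 3·1 + (-2)·0 + 7·0) = (8, 1, 3)
Sw1 = (74, 7, 43)
w1·Sw1 = 8·74 + 1·7 + 3·43 = 728; w1·w1 = 8·8 + 1·1 + 3·3 = 74
λ ≈ 728/74 = 9.83784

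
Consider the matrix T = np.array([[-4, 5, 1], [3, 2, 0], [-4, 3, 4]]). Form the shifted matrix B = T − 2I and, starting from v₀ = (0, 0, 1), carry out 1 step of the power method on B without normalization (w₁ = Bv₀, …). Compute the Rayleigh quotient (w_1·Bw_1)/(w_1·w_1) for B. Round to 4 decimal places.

B = T − 2I has rows (-6, 5, 1); (3, 0, 0); (-4, 3, 2)
w1 = Bv₀ = ((-6)·0 + 5·0 + 1·1; 3·0 + 0·0 + 0·1; (-4)·0 + 3·0 + 2·1) = (1, 0, 2)
Bw1 = (-4, 3, 0)
w1·Bw1 = -4; w1·w1 = 5; μ ≈ -4/5 = -0.8000

-0.8000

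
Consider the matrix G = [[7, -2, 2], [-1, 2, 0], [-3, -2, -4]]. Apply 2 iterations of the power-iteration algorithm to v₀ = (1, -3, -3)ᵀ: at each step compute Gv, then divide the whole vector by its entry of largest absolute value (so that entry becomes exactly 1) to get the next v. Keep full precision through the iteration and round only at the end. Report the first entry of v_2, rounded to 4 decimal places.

Gv0 = (7.00000, -7.00000, 15.00000); divide by 15.00000 → v1 = (0.46667, -0.46667, 1.00000)
Gv1 = (6.20000, -1.40000, -4.46667); divide by 6.20000 → v2 = (1.00000, -0.22581, -0.72043)
Requested entry of v2: 93/93 = 1.0000

1.0000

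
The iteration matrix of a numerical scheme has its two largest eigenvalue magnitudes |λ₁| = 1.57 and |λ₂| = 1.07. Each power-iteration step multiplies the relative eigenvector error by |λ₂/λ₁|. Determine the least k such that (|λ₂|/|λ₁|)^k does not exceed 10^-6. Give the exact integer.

37

|λ₂/λ₁| = 1.07/1.57 = 0.68153
Need k ≥ ln(10^-6) / ln(0.68153) = -13.8155 / -0.3834 ≈ 36.033
Smallest integer k satisfying the bound: 37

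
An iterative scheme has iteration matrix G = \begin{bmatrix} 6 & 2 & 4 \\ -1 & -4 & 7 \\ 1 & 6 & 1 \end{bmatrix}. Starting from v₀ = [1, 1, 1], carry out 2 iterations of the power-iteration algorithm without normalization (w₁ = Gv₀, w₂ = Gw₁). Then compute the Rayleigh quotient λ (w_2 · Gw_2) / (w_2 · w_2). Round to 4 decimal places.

7.2918

w1 = Gv₀ = (12, 2, 8)
w2 = Gw1 = (108, 36, 32)
Gw2 = (848, -28, 356)
w2·Gw2 = 108·848 + 36·(-28) + 32·356 = 101968; w2·w2 = 108·108 + 36·36 + 32·32 = 13984
λ ≈ 101968/13984 = 7.2918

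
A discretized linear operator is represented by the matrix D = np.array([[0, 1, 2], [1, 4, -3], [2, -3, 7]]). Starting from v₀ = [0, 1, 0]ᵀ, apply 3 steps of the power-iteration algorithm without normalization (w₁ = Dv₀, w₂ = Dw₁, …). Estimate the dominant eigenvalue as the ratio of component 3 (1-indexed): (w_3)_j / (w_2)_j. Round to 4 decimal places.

λ ≈ 9.6452

w1 = Dv₀ = (0·0 + 1·1 + 2·0; 1·0 + 4·1 + (-3)·0; 2·0 + (-3)·1 + 7·0) = (1, 4, -3)
w2 = Dw1 = (0·1 + 1·4 + 2·(-3); 1·1 + 4·4 + (-3)·(-3); 2·1 + (-3)·4 + 7·(-3)) = (-2, 26, -31)
w3 = Dw2 = (-36, 195, -299)
Ratio at component: -299 / -31 = 9.6452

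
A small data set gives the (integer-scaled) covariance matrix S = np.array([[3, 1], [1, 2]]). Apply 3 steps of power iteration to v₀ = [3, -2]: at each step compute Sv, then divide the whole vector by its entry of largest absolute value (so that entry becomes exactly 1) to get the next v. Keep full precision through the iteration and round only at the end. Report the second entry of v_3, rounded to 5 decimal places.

Sv0 = (7.000000, -1.000000); divide by 7.000000 → v1 = (1.000000, -0.142857)
Sv1 = (2.857143, 0.714286); divide by 2.857143 → v2 = (1.000000, 0.250000)
Sv2 = (3.250000, 1.500000); divide by 3.250000 → v3 = (1.000000, 0.461538)
Requested entry of v3: 30/65 = 0.46154

0.46154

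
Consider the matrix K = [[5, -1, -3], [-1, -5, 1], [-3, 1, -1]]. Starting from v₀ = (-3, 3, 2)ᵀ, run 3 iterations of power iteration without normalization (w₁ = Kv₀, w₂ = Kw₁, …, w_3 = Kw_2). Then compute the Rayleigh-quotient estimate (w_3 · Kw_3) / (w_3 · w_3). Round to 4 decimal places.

w1 = Kv₀ = (5·(-3) + (-1)·3 + (-3)·2; (-1)·(-3) + (-5)·3 + 1·2; (-3)·(-3) + 1·3 + (-1)·2) = (-24, -10, 10)
w2 = Kw1 = (5·(-24) + (-1)·(-10) + (-3)·10; (-1)·(-24) + (-5)·(-10) + 1·10; (-3)·(-24) + 1·(-10) + (-1)·10) = (-140, 84, 52)
w3 = Kw2 = (-940, -228, 452)
Kw3 = (-5828, 2532, 2140)
w3·Kw3 = (-940)·(-5828) + (-228)·2532 + 452·2140 = 5868304; w3·w3 = (-940)·(-940) + (-228)·(-228) + 452·452 = 1139888
λ ≈ 5868304/1139888 = 5.1481

5.1481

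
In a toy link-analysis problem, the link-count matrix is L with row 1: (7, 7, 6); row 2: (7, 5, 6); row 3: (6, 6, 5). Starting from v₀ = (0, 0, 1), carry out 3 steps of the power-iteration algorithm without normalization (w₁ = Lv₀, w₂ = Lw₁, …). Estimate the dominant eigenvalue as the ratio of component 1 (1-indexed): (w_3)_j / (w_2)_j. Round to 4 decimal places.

18.3684

w1 = Lv₀ = (6, 6, 5)
w2 = Lw1 = (114, 102, 97)
w3 = Lw2 = (2094, 1890, 1781)
Ratio at component: 2094 / 114 = 18.3684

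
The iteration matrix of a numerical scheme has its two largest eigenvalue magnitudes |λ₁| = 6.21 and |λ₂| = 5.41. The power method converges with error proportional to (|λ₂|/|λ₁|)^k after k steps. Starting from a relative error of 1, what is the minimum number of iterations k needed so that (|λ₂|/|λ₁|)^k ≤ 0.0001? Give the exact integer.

|λ₂/λ₁| = 5.41/6.21 = 0.87118
Need k ≥ ln(0.0001) / ln(0.87118) = -9.2103 / -0.1379 ≈ 66.784
Smallest integer k satisfying the bound: 67

67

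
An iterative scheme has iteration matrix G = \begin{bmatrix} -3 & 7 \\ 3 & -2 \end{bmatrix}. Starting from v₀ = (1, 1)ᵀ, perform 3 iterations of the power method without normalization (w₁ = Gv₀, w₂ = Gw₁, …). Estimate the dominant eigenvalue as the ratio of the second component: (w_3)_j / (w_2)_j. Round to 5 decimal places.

w1 = Gv₀ = (4, 1)
w2 = Gw1 = (-5, 10)
w3 = Gw2 = (85, -35)
Ratio at component: -35 / 10 = -3.50000

λ ≈ -3.50000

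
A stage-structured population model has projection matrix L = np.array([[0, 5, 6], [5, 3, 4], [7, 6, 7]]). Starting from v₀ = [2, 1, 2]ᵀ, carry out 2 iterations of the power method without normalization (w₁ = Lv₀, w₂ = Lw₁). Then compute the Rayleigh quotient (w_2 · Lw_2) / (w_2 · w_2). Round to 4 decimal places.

w1 = Lv₀ = (17, 21, 34)
w2 = Lw1 = (309, 284, 483)
Lw2 = (4318, 4329, 7248)
w2·Lw2 = 309·4318 + 284·4329 + 483·7248 = 6064482; w2·w2 = 309·309 + 284·284 + 483·483 = 409426
λ ≈ 6064482/409426 = 14.8122

λ ≈ 14.8122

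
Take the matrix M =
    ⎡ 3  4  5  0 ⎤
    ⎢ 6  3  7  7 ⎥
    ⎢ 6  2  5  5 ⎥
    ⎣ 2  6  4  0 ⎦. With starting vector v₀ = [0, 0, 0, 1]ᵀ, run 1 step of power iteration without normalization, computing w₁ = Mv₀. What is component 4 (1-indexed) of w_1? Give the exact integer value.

0

w1 = Mv₀ = (3·0 + 4·0 + 5·0 + 0·1; 6·0 + 3·0 + 7·0 + 7·1; 6·0 + 2·0 + 5·0 + 5·1; 2·0 + 6·0 + 4·0 + 0·1) = (0, 7, 5, 0)
The requested component of w1 is 0.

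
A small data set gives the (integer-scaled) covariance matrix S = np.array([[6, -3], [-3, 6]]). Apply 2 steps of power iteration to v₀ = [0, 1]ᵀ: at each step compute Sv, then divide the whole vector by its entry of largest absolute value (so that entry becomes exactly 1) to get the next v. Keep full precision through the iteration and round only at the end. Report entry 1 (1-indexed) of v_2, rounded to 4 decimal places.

-0.8000

Sv0 = (-3.00000, 6.00000); divide by 6.00000 → v1 = (-0.50000, 1.00000)
Sv1 = (-6.00000, 7.50000); divide by 7.50000 → v2 = (-0.80000, 1.00000)
Requested entry of v2: -36/45 = -0.8000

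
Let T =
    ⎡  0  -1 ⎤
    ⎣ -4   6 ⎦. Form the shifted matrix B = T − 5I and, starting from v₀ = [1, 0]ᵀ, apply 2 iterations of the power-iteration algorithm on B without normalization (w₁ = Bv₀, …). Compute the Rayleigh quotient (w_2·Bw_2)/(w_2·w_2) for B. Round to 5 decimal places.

B = T − 5I has rows (-5, -1); (-4, 1)
w1 = Bv₀ = (-5, -4)
w2 = Bw1 = (29, 16)
Bw2 = (-161, -100)
w2·Bw2 = -6269; w2·w2 = 1097; μ ≈ -6269/1097 = -5.71468

μ ≈ -5.71468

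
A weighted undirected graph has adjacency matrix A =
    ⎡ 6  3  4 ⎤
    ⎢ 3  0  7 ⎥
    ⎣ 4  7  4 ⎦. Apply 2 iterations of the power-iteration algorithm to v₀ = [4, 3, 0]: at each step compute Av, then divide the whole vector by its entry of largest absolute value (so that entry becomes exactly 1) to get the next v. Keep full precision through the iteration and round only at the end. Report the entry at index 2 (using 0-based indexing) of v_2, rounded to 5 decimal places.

Av0 = (33.000000, 12.000000, 37.000000); divide by 37.000000 → v1 = (0.891892, 0.324324, 1.000000)
Av1 = (10.324324, 9.675676, 9.837838); divide by 10.324324 → v2 = (1.000000, 0.937173, 0.952880)
Requested entry of v2: 364/382 = 0.95288

0.95288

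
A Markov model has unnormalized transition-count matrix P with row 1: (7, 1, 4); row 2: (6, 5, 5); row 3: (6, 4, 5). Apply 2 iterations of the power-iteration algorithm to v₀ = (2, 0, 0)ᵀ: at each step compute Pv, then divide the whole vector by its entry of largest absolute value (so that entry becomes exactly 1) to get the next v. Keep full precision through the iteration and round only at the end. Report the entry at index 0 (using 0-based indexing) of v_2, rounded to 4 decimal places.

0.7745

Pv0 = (14.00000, 12.00000, 12.00000); divide by 14.00000 → v1 = (1.00000, 0.85714, 0.85714)
Pv1 = (11.28571, 14.57143, 13.71429); divide by 14.57143 → v2 = (0.77451, 1.00000, 0.94118)
Requested entry of v2: 158/204 = 0.7745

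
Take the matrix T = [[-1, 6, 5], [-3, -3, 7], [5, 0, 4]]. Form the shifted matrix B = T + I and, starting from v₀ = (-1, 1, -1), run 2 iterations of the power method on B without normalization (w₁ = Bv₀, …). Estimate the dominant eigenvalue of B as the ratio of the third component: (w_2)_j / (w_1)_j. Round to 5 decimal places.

μ ≈ 4.50000

B = T + I has rows (0, 6, 5); (-3, -2, 7); (5, 0, 5)
w1 = Bv₀ = (0·(-1) + 6·1 + 5·(-1); (-3)·(-1) + (-2)·1 + 7·(-1); 5·(-1) + 0·1 + 5·(-1)) = (1, -6, -10)
w2 = Bw1 = (0·1 + 6·(-6) + 5·(-10); (-3)·1 + (-2)·(-6) + 7·(-10); 5·1 + 0·(-6) + 5·(-10)) = (-86, -61, -45)
Ratio: -45/-10 = 4.50000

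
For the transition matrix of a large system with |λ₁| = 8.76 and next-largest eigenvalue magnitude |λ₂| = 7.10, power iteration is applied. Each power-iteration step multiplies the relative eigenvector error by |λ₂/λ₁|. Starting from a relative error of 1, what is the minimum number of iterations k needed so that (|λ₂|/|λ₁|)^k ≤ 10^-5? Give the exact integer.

|λ₂/λ₁| = 7.10/8.76 = 0.81050
Need k ≥ ln(10^-5) / ln(0.81050) = -11.5129 / -0.2101 ≈ 54.797
Smallest integer k satisfying the bound: 55

55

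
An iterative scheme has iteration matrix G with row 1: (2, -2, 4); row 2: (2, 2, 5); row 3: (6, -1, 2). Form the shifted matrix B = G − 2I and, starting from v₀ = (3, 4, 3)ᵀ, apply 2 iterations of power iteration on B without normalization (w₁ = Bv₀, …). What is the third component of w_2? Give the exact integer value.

3

B = G − 2I has rows (0, -2, 4); (2, 0, 5); (6, -1, 0)
w1 = Bv₀ = (4, 21, 14)
w2 = Bw1 = (14, 78, 3)
Requested component of w2: 3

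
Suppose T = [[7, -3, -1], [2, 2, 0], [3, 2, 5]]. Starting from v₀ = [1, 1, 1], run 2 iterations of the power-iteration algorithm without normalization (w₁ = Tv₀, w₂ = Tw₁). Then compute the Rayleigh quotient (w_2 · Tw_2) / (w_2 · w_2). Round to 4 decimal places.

w1 = Tv₀ = (7·1 + (-3)·1 + (-1)·1; 2·1 + 2·1 + 0·1; 3·1 + 2·1 + 5·1) = (3, 4, 10)
w2 = Tw1 = (7·3 + (-3)·4 + (-1)·10; 2·3 + 2·4 + 0·10; 3·3 + 2·4 + 5·10) = (-1, 14, 67)
Tw2 = (-116, 26, 360)
w2·Tw2 = (-1)·(-116) + 14·26 + 67·360 = 24600; w2·w2 = (-1)·(-1) + 14·14 + 67·67 = 4686
λ ≈ 24600/4686 = 5.2497

5.2497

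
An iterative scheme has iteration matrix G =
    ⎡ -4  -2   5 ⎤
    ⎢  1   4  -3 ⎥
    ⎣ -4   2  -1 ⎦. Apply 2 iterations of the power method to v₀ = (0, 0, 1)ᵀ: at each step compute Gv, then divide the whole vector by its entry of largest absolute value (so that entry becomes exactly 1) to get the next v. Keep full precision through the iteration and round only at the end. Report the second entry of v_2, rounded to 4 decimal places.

0.1600

Gv0 = (5.00000, -3.00000, -1.00000); divide by 5.00000 → v1 = (1.00000, -0.60000, -0.20000)
Gv1 = (-3.80000, -0.80000, -5.00000); divide by -5.00000 → v2 = (0.76000, 0.16000, 1.00000)
Requested entry of v2: -4/-25 = 0.1600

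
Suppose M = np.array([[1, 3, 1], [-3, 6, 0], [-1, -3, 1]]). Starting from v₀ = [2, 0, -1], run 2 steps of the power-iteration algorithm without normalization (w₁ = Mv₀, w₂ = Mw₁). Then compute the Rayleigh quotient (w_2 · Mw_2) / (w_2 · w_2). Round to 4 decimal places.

w1 = Mv₀ = (1·2 + 3·0 + 1·(-1); (-3)·2 + 6·0 + 0·(-1); (-1)·2 + (-3)·0 + 1·(-1)) = (1, -6, -3)
w2 = Mw1 = (1·1 + 3·(-6) + 1·(-3); (-3)·1 + 6·(-6) + 0·(-3); (-1)·1 + (-3)·(-6) + 1·(-3)) = (-20, -39, 14)
Mw2 = (-123, -174, 151)
w2·Mw2 = (-20)·(-123) + (-39)·(-174) + 14·151 = 11360; w2·w2 = (-20)·(-20) + (-39)·(-39) + 14·14 = 2117
λ ≈ 11360/2117 = 5.3661

λ ≈ 5.3661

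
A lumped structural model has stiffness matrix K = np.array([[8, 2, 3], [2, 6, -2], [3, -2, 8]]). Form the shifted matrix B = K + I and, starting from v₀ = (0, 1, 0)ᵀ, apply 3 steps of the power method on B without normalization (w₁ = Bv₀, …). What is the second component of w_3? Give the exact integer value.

503

B = K + I has rows (9, 2, 3); (2, 7, -2); (3, -2, 9)
w1 = Bv₀ = (2, 7, -2)
w2 = Bw1 = (26, 57, -26)
w3 = Bw2 = (270, 503, -270)
Requested component of w3: 503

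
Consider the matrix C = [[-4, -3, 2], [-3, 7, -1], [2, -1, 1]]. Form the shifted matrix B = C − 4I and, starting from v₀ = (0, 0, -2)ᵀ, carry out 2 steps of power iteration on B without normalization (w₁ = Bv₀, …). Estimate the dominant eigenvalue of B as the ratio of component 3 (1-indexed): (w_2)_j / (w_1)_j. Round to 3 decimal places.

μ ≈ -4.667

B = C − 4I has rows (-8, -3, 2); (-3, 3, -1); (2, -1, -3)
w1 = Bv₀ = ((-8)·0 + (-3)·0 + 2·(-2); (-3)·0 + 3·0 + (-1)·(-2); 2·0 + (-1)·0 + (-3)·(-2)) = (-4, 2, 6)
w2 = Bw1 = ((-8)·(-4) + (-3)·2 + 2·6; (-3)·(-4) + 3·2 + (-1)·6; 2·(-4) + (-1)·2 + (-3)·6) = (38, 12, -28)
Ratio: -28/6 = -4.667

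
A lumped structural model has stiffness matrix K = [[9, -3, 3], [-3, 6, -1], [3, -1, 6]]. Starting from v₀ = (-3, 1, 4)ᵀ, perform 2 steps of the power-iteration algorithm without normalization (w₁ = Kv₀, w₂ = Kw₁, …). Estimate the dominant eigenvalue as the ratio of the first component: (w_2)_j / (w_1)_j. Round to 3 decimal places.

w1 = Kv₀ = (-18, 11, 14)
w2 = Kw1 = (-153, 106, 19)
Ratio at component: -153 / -18 = 8.500

λ ≈ 8.500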